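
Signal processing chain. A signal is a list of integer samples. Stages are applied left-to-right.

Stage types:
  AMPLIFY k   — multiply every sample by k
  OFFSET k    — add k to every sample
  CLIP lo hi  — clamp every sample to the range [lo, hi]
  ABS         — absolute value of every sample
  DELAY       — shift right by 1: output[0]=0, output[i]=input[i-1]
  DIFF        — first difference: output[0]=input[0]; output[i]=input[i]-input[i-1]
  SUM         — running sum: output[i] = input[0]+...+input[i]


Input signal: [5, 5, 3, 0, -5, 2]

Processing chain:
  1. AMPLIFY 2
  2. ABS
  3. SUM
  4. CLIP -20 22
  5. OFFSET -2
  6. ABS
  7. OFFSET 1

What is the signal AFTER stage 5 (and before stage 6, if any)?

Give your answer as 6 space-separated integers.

Input: [5, 5, 3, 0, -5, 2]
Stage 1 (AMPLIFY 2): 5*2=10, 5*2=10, 3*2=6, 0*2=0, -5*2=-10, 2*2=4 -> [10, 10, 6, 0, -10, 4]
Stage 2 (ABS): |10|=10, |10|=10, |6|=6, |0|=0, |-10|=10, |4|=4 -> [10, 10, 6, 0, 10, 4]
Stage 3 (SUM): sum[0..0]=10, sum[0..1]=20, sum[0..2]=26, sum[0..3]=26, sum[0..4]=36, sum[0..5]=40 -> [10, 20, 26, 26, 36, 40]
Stage 4 (CLIP -20 22): clip(10,-20,22)=10, clip(20,-20,22)=20, clip(26,-20,22)=22, clip(26,-20,22)=22, clip(36,-20,22)=22, clip(40,-20,22)=22 -> [10, 20, 22, 22, 22, 22]
Stage 5 (OFFSET -2): 10+-2=8, 20+-2=18, 22+-2=20, 22+-2=20, 22+-2=20, 22+-2=20 -> [8, 18, 20, 20, 20, 20]

Answer: 8 18 20 20 20 20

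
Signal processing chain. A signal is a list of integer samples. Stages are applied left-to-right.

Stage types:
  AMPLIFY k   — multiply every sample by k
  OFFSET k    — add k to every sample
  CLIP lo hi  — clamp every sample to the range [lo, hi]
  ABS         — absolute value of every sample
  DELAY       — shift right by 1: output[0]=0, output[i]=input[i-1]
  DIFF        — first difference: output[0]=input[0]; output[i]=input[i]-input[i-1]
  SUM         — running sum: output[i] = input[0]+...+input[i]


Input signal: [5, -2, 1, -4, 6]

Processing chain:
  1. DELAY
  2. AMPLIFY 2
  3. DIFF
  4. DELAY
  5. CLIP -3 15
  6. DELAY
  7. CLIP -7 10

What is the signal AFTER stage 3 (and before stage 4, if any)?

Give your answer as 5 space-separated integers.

Answer: 0 10 -14 6 -10

Derivation:
Input: [5, -2, 1, -4, 6]
Stage 1 (DELAY): [0, 5, -2, 1, -4] = [0, 5, -2, 1, -4] -> [0, 5, -2, 1, -4]
Stage 2 (AMPLIFY 2): 0*2=0, 5*2=10, -2*2=-4, 1*2=2, -4*2=-8 -> [0, 10, -4, 2, -8]
Stage 3 (DIFF): s[0]=0, 10-0=10, -4-10=-14, 2--4=6, -8-2=-10 -> [0, 10, -14, 6, -10]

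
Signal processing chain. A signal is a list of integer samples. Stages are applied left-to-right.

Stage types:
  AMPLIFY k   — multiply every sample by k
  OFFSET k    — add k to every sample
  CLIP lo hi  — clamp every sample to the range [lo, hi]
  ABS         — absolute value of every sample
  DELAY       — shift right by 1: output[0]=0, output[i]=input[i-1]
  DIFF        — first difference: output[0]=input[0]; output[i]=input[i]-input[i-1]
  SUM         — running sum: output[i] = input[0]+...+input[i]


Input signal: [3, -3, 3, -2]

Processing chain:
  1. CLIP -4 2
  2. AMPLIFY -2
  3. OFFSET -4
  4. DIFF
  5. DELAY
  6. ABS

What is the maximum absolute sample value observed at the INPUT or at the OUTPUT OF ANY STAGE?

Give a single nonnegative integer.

Input: [3, -3, 3, -2] (max |s|=3)
Stage 1 (CLIP -4 2): clip(3,-4,2)=2, clip(-3,-4,2)=-3, clip(3,-4,2)=2, clip(-2,-4,2)=-2 -> [2, -3, 2, -2] (max |s|=3)
Stage 2 (AMPLIFY -2): 2*-2=-4, -3*-2=6, 2*-2=-4, -2*-2=4 -> [-4, 6, -4, 4] (max |s|=6)
Stage 3 (OFFSET -4): -4+-4=-8, 6+-4=2, -4+-4=-8, 4+-4=0 -> [-8, 2, -8, 0] (max |s|=8)
Stage 4 (DIFF): s[0]=-8, 2--8=10, -8-2=-10, 0--8=8 -> [-8, 10, -10, 8] (max |s|=10)
Stage 5 (DELAY): [0, -8, 10, -10] = [0, -8, 10, -10] -> [0, -8, 10, -10] (max |s|=10)
Stage 6 (ABS): |0|=0, |-8|=8, |10|=10, |-10|=10 -> [0, 8, 10, 10] (max |s|=10)
Overall max amplitude: 10

Answer: 10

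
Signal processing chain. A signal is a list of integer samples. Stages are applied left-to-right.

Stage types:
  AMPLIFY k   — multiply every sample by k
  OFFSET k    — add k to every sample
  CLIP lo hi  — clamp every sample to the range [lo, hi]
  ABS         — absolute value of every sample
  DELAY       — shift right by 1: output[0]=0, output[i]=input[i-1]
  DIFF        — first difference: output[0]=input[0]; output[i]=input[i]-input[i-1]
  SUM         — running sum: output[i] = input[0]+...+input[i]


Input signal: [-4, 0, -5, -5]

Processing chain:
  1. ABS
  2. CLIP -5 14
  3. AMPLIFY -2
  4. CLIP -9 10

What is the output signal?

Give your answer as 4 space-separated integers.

Answer: -8 0 -9 -9

Derivation:
Input: [-4, 0, -5, -5]
Stage 1 (ABS): |-4|=4, |0|=0, |-5|=5, |-5|=5 -> [4, 0, 5, 5]
Stage 2 (CLIP -5 14): clip(4,-5,14)=4, clip(0,-5,14)=0, clip(5,-5,14)=5, clip(5,-5,14)=5 -> [4, 0, 5, 5]
Stage 3 (AMPLIFY -2): 4*-2=-8, 0*-2=0, 5*-2=-10, 5*-2=-10 -> [-8, 0, -10, -10]
Stage 4 (CLIP -9 10): clip(-8,-9,10)=-8, clip(0,-9,10)=0, clip(-10,-9,10)=-9, clip(-10,-9,10)=-9 -> [-8, 0, -9, -9]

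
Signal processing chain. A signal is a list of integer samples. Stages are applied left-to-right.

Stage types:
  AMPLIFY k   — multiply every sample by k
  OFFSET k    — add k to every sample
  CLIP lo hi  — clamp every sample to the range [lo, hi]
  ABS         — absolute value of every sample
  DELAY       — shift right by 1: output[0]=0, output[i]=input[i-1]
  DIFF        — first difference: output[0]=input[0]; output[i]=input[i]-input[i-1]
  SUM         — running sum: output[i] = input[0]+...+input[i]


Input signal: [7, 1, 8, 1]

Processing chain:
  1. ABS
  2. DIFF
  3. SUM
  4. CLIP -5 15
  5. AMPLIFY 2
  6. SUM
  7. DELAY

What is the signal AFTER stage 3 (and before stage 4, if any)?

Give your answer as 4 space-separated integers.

Input: [7, 1, 8, 1]
Stage 1 (ABS): |7|=7, |1|=1, |8|=8, |1|=1 -> [7, 1, 8, 1]
Stage 2 (DIFF): s[0]=7, 1-7=-6, 8-1=7, 1-8=-7 -> [7, -6, 7, -7]
Stage 3 (SUM): sum[0..0]=7, sum[0..1]=1, sum[0..2]=8, sum[0..3]=1 -> [7, 1, 8, 1]

Answer: 7 1 8 1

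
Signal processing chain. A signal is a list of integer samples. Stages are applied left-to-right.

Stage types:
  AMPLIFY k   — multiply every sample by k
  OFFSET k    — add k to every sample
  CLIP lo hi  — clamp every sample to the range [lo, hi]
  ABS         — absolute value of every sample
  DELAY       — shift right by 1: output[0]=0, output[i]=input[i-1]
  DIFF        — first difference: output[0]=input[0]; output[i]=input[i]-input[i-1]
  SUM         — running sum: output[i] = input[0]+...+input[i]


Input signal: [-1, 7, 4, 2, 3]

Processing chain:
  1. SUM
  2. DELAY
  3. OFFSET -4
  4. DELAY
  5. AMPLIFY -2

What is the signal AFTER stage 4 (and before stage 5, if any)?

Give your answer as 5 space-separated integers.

Input: [-1, 7, 4, 2, 3]
Stage 1 (SUM): sum[0..0]=-1, sum[0..1]=6, sum[0..2]=10, sum[0..3]=12, sum[0..4]=15 -> [-1, 6, 10, 12, 15]
Stage 2 (DELAY): [0, -1, 6, 10, 12] = [0, -1, 6, 10, 12] -> [0, -1, 6, 10, 12]
Stage 3 (OFFSET -4): 0+-4=-4, -1+-4=-5, 6+-4=2, 10+-4=6, 12+-4=8 -> [-4, -5, 2, 6, 8]
Stage 4 (DELAY): [0, -4, -5, 2, 6] = [0, -4, -5, 2, 6] -> [0, -4, -5, 2, 6]

Answer: 0 -4 -5 2 6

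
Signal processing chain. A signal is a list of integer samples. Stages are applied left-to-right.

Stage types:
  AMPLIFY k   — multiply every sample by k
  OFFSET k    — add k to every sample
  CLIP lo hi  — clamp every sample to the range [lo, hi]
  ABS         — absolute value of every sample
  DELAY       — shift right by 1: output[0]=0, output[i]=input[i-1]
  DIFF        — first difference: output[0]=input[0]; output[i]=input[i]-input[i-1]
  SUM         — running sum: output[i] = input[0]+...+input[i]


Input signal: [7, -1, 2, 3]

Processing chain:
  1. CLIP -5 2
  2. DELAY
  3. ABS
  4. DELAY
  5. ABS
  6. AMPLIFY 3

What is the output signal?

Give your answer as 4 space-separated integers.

Input: [7, -1, 2, 3]
Stage 1 (CLIP -5 2): clip(7,-5,2)=2, clip(-1,-5,2)=-1, clip(2,-5,2)=2, clip(3,-5,2)=2 -> [2, -1, 2, 2]
Stage 2 (DELAY): [0, 2, -1, 2] = [0, 2, -1, 2] -> [0, 2, -1, 2]
Stage 3 (ABS): |0|=0, |2|=2, |-1|=1, |2|=2 -> [0, 2, 1, 2]
Stage 4 (DELAY): [0, 0, 2, 1] = [0, 0, 2, 1] -> [0, 0, 2, 1]
Stage 5 (ABS): |0|=0, |0|=0, |2|=2, |1|=1 -> [0, 0, 2, 1]
Stage 6 (AMPLIFY 3): 0*3=0, 0*3=0, 2*3=6, 1*3=3 -> [0, 0, 6, 3]

Answer: 0 0 6 3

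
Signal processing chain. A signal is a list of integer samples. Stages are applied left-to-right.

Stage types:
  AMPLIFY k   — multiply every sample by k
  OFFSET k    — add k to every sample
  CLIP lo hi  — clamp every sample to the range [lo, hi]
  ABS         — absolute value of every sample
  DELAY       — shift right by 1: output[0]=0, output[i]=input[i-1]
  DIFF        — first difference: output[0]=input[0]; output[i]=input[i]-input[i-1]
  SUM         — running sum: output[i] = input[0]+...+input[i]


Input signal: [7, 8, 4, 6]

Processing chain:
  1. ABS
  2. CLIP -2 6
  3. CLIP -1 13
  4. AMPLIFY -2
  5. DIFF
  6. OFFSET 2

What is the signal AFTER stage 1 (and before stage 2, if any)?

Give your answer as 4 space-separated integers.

Input: [7, 8, 4, 6]
Stage 1 (ABS): |7|=7, |8|=8, |4|=4, |6|=6 -> [7, 8, 4, 6]

Answer: 7 8 4 6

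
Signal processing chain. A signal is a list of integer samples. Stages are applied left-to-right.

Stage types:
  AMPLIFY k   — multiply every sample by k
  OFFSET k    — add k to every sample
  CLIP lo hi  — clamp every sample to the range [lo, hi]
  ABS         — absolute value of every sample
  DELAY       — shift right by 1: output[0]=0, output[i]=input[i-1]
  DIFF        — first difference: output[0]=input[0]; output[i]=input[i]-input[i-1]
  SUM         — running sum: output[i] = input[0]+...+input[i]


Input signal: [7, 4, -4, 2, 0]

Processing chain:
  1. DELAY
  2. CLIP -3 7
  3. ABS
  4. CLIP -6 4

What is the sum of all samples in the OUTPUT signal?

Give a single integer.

Input: [7, 4, -4, 2, 0]
Stage 1 (DELAY): [0, 7, 4, -4, 2] = [0, 7, 4, -4, 2] -> [0, 7, 4, -4, 2]
Stage 2 (CLIP -3 7): clip(0,-3,7)=0, clip(7,-3,7)=7, clip(4,-3,7)=4, clip(-4,-3,7)=-3, clip(2,-3,7)=2 -> [0, 7, 4, -3, 2]
Stage 3 (ABS): |0|=0, |7|=7, |4|=4, |-3|=3, |2|=2 -> [0, 7, 4, 3, 2]
Stage 4 (CLIP -6 4): clip(0,-6,4)=0, clip(7,-6,4)=4, clip(4,-6,4)=4, clip(3,-6,4)=3, clip(2,-6,4)=2 -> [0, 4, 4, 3, 2]
Output sum: 13

Answer: 13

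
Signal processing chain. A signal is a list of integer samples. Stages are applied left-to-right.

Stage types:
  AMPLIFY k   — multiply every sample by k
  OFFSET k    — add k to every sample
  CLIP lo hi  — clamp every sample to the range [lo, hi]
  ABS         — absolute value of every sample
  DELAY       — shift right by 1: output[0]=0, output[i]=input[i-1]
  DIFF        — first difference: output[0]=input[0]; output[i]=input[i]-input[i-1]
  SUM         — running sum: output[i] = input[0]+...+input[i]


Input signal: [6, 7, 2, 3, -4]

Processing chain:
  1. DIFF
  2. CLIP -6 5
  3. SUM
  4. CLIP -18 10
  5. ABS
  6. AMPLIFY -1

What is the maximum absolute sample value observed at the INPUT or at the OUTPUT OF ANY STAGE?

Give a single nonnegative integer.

Answer: 7

Derivation:
Input: [6, 7, 2, 3, -4] (max |s|=7)
Stage 1 (DIFF): s[0]=6, 7-6=1, 2-7=-5, 3-2=1, -4-3=-7 -> [6, 1, -5, 1, -7] (max |s|=7)
Stage 2 (CLIP -6 5): clip(6,-6,5)=5, clip(1,-6,5)=1, clip(-5,-6,5)=-5, clip(1,-6,5)=1, clip(-7,-6,5)=-6 -> [5, 1, -5, 1, -6] (max |s|=6)
Stage 3 (SUM): sum[0..0]=5, sum[0..1]=6, sum[0..2]=1, sum[0..3]=2, sum[0..4]=-4 -> [5, 6, 1, 2, -4] (max |s|=6)
Stage 4 (CLIP -18 10): clip(5,-18,10)=5, clip(6,-18,10)=6, clip(1,-18,10)=1, clip(2,-18,10)=2, clip(-4,-18,10)=-4 -> [5, 6, 1, 2, -4] (max |s|=6)
Stage 5 (ABS): |5|=5, |6|=6, |1|=1, |2|=2, |-4|=4 -> [5, 6, 1, 2, 4] (max |s|=6)
Stage 6 (AMPLIFY -1): 5*-1=-5, 6*-1=-6, 1*-1=-1, 2*-1=-2, 4*-1=-4 -> [-5, -6, -1, -2, -4] (max |s|=6)
Overall max amplitude: 7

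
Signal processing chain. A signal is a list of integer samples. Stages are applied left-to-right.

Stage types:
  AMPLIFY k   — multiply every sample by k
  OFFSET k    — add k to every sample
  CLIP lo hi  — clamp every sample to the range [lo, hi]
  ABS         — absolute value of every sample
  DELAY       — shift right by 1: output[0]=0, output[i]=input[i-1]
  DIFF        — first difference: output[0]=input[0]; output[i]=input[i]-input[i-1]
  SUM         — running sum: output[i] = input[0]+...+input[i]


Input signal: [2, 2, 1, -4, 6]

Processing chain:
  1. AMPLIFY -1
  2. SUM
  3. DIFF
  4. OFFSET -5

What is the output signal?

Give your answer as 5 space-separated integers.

Answer: -7 -7 -6 -1 -11

Derivation:
Input: [2, 2, 1, -4, 6]
Stage 1 (AMPLIFY -1): 2*-1=-2, 2*-1=-2, 1*-1=-1, -4*-1=4, 6*-1=-6 -> [-2, -2, -1, 4, -6]
Stage 2 (SUM): sum[0..0]=-2, sum[0..1]=-4, sum[0..2]=-5, sum[0..3]=-1, sum[0..4]=-7 -> [-2, -4, -5, -1, -7]
Stage 3 (DIFF): s[0]=-2, -4--2=-2, -5--4=-1, -1--5=4, -7--1=-6 -> [-2, -2, -1, 4, -6]
Stage 4 (OFFSET -5): -2+-5=-7, -2+-5=-7, -1+-5=-6, 4+-5=-1, -6+-5=-11 -> [-7, -7, -6, -1, -11]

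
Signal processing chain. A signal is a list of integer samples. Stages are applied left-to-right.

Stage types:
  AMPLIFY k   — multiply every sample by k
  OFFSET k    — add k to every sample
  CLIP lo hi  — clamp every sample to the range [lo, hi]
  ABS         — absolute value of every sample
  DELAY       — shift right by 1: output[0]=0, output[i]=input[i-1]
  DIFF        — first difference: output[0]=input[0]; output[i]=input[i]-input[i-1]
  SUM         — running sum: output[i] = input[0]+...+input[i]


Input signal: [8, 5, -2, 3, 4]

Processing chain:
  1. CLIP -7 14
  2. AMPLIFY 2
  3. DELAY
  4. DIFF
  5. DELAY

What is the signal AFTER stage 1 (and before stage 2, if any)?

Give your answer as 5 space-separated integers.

Answer: 8 5 -2 3 4

Derivation:
Input: [8, 5, -2, 3, 4]
Stage 1 (CLIP -7 14): clip(8,-7,14)=8, clip(5,-7,14)=5, clip(-2,-7,14)=-2, clip(3,-7,14)=3, clip(4,-7,14)=4 -> [8, 5, -2, 3, 4]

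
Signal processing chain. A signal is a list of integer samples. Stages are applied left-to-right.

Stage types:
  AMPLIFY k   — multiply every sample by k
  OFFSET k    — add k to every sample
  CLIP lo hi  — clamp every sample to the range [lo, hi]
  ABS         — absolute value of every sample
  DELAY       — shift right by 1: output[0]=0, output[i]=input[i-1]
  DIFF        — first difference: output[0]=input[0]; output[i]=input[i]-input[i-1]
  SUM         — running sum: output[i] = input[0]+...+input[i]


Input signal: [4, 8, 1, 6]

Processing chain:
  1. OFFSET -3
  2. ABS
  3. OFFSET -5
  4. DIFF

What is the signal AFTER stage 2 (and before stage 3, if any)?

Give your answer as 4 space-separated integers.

Input: [4, 8, 1, 6]
Stage 1 (OFFSET -3): 4+-3=1, 8+-3=5, 1+-3=-2, 6+-3=3 -> [1, 5, -2, 3]
Stage 2 (ABS): |1|=1, |5|=5, |-2|=2, |3|=3 -> [1, 5, 2, 3]

Answer: 1 5 2 3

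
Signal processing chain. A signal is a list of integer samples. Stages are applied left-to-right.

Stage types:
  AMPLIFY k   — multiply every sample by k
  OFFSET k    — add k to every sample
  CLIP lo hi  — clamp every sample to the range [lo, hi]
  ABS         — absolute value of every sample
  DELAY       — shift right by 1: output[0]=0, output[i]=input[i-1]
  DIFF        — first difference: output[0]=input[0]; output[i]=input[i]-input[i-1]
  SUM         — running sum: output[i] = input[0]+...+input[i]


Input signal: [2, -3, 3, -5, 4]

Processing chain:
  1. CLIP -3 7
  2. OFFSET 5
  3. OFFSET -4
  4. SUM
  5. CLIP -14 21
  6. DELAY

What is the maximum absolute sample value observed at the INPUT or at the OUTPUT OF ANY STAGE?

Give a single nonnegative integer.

Answer: 9

Derivation:
Input: [2, -3, 3, -5, 4] (max |s|=5)
Stage 1 (CLIP -3 7): clip(2,-3,7)=2, clip(-3,-3,7)=-3, clip(3,-3,7)=3, clip(-5,-3,7)=-3, clip(4,-3,7)=4 -> [2, -3, 3, -3, 4] (max |s|=4)
Stage 2 (OFFSET 5): 2+5=7, -3+5=2, 3+5=8, -3+5=2, 4+5=9 -> [7, 2, 8, 2, 9] (max |s|=9)
Stage 3 (OFFSET -4): 7+-4=3, 2+-4=-2, 8+-4=4, 2+-4=-2, 9+-4=5 -> [3, -2, 4, -2, 5] (max |s|=5)
Stage 4 (SUM): sum[0..0]=3, sum[0..1]=1, sum[0..2]=5, sum[0..3]=3, sum[0..4]=8 -> [3, 1, 5, 3, 8] (max |s|=8)
Stage 5 (CLIP -14 21): clip(3,-14,21)=3, clip(1,-14,21)=1, clip(5,-14,21)=5, clip(3,-14,21)=3, clip(8,-14,21)=8 -> [3, 1, 5, 3, 8] (max |s|=8)
Stage 6 (DELAY): [0, 3, 1, 5, 3] = [0, 3, 1, 5, 3] -> [0, 3, 1, 5, 3] (max |s|=5)
Overall max amplitude: 9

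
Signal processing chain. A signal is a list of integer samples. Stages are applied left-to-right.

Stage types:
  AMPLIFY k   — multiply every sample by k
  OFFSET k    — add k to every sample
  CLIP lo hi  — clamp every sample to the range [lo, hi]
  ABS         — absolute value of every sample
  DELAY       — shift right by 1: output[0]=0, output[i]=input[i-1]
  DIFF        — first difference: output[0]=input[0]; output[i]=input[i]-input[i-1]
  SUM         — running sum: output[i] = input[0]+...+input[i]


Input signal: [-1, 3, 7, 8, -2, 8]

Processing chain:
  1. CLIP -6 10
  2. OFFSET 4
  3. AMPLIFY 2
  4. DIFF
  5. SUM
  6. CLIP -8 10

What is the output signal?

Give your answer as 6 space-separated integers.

Answer: 6 10 10 10 4 10

Derivation:
Input: [-1, 3, 7, 8, -2, 8]
Stage 1 (CLIP -6 10): clip(-1,-6,10)=-1, clip(3,-6,10)=3, clip(7,-6,10)=7, clip(8,-6,10)=8, clip(-2,-6,10)=-2, clip(8,-6,10)=8 -> [-1, 3, 7, 8, -2, 8]
Stage 2 (OFFSET 4): -1+4=3, 3+4=7, 7+4=11, 8+4=12, -2+4=2, 8+4=12 -> [3, 7, 11, 12, 2, 12]
Stage 3 (AMPLIFY 2): 3*2=6, 7*2=14, 11*2=22, 12*2=24, 2*2=4, 12*2=24 -> [6, 14, 22, 24, 4, 24]
Stage 4 (DIFF): s[0]=6, 14-6=8, 22-14=8, 24-22=2, 4-24=-20, 24-4=20 -> [6, 8, 8, 2, -20, 20]
Stage 5 (SUM): sum[0..0]=6, sum[0..1]=14, sum[0..2]=22, sum[0..3]=24, sum[0..4]=4, sum[0..5]=24 -> [6, 14, 22, 24, 4, 24]
Stage 6 (CLIP -8 10): clip(6,-8,10)=6, clip(14,-8,10)=10, clip(22,-8,10)=10, clip(24,-8,10)=10, clip(4,-8,10)=4, clip(24,-8,10)=10 -> [6, 10, 10, 10, 4, 10]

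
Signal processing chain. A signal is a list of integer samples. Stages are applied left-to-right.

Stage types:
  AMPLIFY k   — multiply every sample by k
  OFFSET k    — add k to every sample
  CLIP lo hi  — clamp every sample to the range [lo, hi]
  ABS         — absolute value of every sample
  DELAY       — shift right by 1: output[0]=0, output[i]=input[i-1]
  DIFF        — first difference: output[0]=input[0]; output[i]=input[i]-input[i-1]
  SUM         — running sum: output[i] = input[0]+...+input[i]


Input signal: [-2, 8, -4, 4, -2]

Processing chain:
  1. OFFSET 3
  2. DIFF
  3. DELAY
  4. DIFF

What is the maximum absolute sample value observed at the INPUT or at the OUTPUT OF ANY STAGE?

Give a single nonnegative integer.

Answer: 22

Derivation:
Input: [-2, 8, -4, 4, -2] (max |s|=8)
Stage 1 (OFFSET 3): -2+3=1, 8+3=11, -4+3=-1, 4+3=7, -2+3=1 -> [1, 11, -1, 7, 1] (max |s|=11)
Stage 2 (DIFF): s[0]=1, 11-1=10, -1-11=-12, 7--1=8, 1-7=-6 -> [1, 10, -12, 8, -6] (max |s|=12)
Stage 3 (DELAY): [0, 1, 10, -12, 8] = [0, 1, 10, -12, 8] -> [0, 1, 10, -12, 8] (max |s|=12)
Stage 4 (DIFF): s[0]=0, 1-0=1, 10-1=9, -12-10=-22, 8--12=20 -> [0, 1, 9, -22, 20] (max |s|=22)
Overall max amplitude: 22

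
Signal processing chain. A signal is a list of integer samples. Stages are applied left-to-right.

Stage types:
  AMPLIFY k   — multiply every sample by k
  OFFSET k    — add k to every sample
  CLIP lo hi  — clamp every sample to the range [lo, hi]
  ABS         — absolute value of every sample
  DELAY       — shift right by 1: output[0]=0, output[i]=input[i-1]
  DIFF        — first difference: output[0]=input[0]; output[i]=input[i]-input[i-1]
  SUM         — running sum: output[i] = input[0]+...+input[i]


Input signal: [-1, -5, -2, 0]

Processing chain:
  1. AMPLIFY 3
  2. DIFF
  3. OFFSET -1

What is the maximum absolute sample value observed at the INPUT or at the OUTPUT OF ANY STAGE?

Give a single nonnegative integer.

Input: [-1, -5, -2, 0] (max |s|=5)
Stage 1 (AMPLIFY 3): -1*3=-3, -5*3=-15, -2*3=-6, 0*3=0 -> [-3, -15, -6, 0] (max |s|=15)
Stage 2 (DIFF): s[0]=-3, -15--3=-12, -6--15=9, 0--6=6 -> [-3, -12, 9, 6] (max |s|=12)
Stage 3 (OFFSET -1): -3+-1=-4, -12+-1=-13, 9+-1=8, 6+-1=5 -> [-4, -13, 8, 5] (max |s|=13)
Overall max amplitude: 15

Answer: 15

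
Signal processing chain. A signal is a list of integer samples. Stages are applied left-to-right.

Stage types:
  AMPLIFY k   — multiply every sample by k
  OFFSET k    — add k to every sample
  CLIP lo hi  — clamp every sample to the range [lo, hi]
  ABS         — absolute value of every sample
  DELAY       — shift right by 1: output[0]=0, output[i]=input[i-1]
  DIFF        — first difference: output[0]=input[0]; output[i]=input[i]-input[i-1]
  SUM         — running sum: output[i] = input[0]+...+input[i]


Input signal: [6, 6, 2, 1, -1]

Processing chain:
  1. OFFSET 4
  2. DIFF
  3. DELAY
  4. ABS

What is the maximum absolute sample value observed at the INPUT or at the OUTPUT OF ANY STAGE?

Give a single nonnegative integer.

Answer: 10

Derivation:
Input: [6, 6, 2, 1, -1] (max |s|=6)
Stage 1 (OFFSET 4): 6+4=10, 6+4=10, 2+4=6, 1+4=5, -1+4=3 -> [10, 10, 6, 5, 3] (max |s|=10)
Stage 2 (DIFF): s[0]=10, 10-10=0, 6-10=-4, 5-6=-1, 3-5=-2 -> [10, 0, -4, -1, -2] (max |s|=10)
Stage 3 (DELAY): [0, 10, 0, -4, -1] = [0, 10, 0, -4, -1] -> [0, 10, 0, -4, -1] (max |s|=10)
Stage 4 (ABS): |0|=0, |10|=10, |0|=0, |-4|=4, |-1|=1 -> [0, 10, 0, 4, 1] (max |s|=10)
Overall max amplitude: 10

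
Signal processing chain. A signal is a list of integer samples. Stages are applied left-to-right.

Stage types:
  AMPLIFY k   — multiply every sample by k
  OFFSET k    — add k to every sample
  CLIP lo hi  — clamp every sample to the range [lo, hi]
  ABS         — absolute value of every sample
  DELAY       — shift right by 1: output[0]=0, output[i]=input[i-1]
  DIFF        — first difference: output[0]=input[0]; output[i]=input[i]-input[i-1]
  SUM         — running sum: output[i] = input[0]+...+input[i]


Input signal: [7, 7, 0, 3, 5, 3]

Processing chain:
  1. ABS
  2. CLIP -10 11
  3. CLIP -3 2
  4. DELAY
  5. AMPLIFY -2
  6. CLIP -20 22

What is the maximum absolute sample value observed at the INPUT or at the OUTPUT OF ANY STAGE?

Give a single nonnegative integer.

Input: [7, 7, 0, 3, 5, 3] (max |s|=7)
Stage 1 (ABS): |7|=7, |7|=7, |0|=0, |3|=3, |5|=5, |3|=3 -> [7, 7, 0, 3, 5, 3] (max |s|=7)
Stage 2 (CLIP -10 11): clip(7,-10,11)=7, clip(7,-10,11)=7, clip(0,-10,11)=0, clip(3,-10,11)=3, clip(5,-10,11)=5, clip(3,-10,11)=3 -> [7, 7, 0, 3, 5, 3] (max |s|=7)
Stage 3 (CLIP -3 2): clip(7,-3,2)=2, clip(7,-3,2)=2, clip(0,-3,2)=0, clip(3,-3,2)=2, clip(5,-3,2)=2, clip(3,-3,2)=2 -> [2, 2, 0, 2, 2, 2] (max |s|=2)
Stage 4 (DELAY): [0, 2, 2, 0, 2, 2] = [0, 2, 2, 0, 2, 2] -> [0, 2, 2, 0, 2, 2] (max |s|=2)
Stage 5 (AMPLIFY -2): 0*-2=0, 2*-2=-4, 2*-2=-4, 0*-2=0, 2*-2=-4, 2*-2=-4 -> [0, -4, -4, 0, -4, -4] (max |s|=4)
Stage 6 (CLIP -20 22): clip(0,-20,22)=0, clip(-4,-20,22)=-4, clip(-4,-20,22)=-4, clip(0,-20,22)=0, clip(-4,-20,22)=-4, clip(-4,-20,22)=-4 -> [0, -4, -4, 0, -4, -4] (max |s|=4)
Overall max amplitude: 7

Answer: 7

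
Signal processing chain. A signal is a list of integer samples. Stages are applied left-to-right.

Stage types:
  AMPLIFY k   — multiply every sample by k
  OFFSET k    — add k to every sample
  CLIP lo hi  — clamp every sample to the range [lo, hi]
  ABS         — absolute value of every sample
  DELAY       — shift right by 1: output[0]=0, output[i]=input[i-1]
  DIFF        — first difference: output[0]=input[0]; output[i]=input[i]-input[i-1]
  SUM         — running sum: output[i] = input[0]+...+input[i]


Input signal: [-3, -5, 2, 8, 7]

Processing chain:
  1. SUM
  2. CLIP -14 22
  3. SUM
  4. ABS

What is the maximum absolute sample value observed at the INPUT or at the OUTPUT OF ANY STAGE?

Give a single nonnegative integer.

Input: [-3, -5, 2, 8, 7] (max |s|=8)
Stage 1 (SUM): sum[0..0]=-3, sum[0..1]=-8, sum[0..2]=-6, sum[0..3]=2, sum[0..4]=9 -> [-3, -8, -6, 2, 9] (max |s|=9)
Stage 2 (CLIP -14 22): clip(-3,-14,22)=-3, clip(-8,-14,22)=-8, clip(-6,-14,22)=-6, clip(2,-14,22)=2, clip(9,-14,22)=9 -> [-3, -8, -6, 2, 9] (max |s|=9)
Stage 3 (SUM): sum[0..0]=-3, sum[0..1]=-11, sum[0..2]=-17, sum[0..3]=-15, sum[0..4]=-6 -> [-3, -11, -17, -15, -6] (max |s|=17)
Stage 4 (ABS): |-3|=3, |-11|=11, |-17|=17, |-15|=15, |-6|=6 -> [3, 11, 17, 15, 6] (max |s|=17)
Overall max amplitude: 17

Answer: 17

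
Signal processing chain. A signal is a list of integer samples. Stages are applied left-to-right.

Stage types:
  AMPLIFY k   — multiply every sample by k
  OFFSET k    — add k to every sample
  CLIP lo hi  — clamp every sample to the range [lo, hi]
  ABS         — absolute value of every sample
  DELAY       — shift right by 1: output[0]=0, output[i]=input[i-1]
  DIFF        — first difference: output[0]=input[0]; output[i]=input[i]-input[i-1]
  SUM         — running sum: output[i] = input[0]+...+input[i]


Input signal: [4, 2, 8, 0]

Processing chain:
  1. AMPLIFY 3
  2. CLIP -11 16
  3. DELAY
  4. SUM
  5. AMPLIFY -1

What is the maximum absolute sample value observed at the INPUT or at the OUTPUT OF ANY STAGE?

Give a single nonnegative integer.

Input: [4, 2, 8, 0] (max |s|=8)
Stage 1 (AMPLIFY 3): 4*3=12, 2*3=6, 8*3=24, 0*3=0 -> [12, 6, 24, 0] (max |s|=24)
Stage 2 (CLIP -11 16): clip(12,-11,16)=12, clip(6,-11,16)=6, clip(24,-11,16)=16, clip(0,-11,16)=0 -> [12, 6, 16, 0] (max |s|=16)
Stage 3 (DELAY): [0, 12, 6, 16] = [0, 12, 6, 16] -> [0, 12, 6, 16] (max |s|=16)
Stage 4 (SUM): sum[0..0]=0, sum[0..1]=12, sum[0..2]=18, sum[0..3]=34 -> [0, 12, 18, 34] (max |s|=34)
Stage 5 (AMPLIFY -1): 0*-1=0, 12*-1=-12, 18*-1=-18, 34*-1=-34 -> [0, -12, -18, -34] (max |s|=34)
Overall max amplitude: 34

Answer: 34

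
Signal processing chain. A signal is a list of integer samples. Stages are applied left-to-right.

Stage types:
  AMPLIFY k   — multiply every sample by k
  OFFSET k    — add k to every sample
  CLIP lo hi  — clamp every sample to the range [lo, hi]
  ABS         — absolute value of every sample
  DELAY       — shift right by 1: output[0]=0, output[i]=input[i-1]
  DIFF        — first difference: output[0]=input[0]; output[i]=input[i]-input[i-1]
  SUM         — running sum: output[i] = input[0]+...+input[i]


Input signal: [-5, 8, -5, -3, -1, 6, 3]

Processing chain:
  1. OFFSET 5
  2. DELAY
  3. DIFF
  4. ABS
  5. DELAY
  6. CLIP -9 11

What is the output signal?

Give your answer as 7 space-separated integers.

Input: [-5, 8, -5, -3, -1, 6, 3]
Stage 1 (OFFSET 5): -5+5=0, 8+5=13, -5+5=0, -3+5=2, -1+5=4, 6+5=11, 3+5=8 -> [0, 13, 0, 2, 4, 11, 8]
Stage 2 (DELAY): [0, 0, 13, 0, 2, 4, 11] = [0, 0, 13, 0, 2, 4, 11] -> [0, 0, 13, 0, 2, 4, 11]
Stage 3 (DIFF): s[0]=0, 0-0=0, 13-0=13, 0-13=-13, 2-0=2, 4-2=2, 11-4=7 -> [0, 0, 13, -13, 2, 2, 7]
Stage 4 (ABS): |0|=0, |0|=0, |13|=13, |-13|=13, |2|=2, |2|=2, |7|=7 -> [0, 0, 13, 13, 2, 2, 7]
Stage 5 (DELAY): [0, 0, 0, 13, 13, 2, 2] = [0, 0, 0, 13, 13, 2, 2] -> [0, 0, 0, 13, 13, 2, 2]
Stage 6 (CLIP -9 11): clip(0,-9,11)=0, clip(0,-9,11)=0, clip(0,-9,11)=0, clip(13,-9,11)=11, clip(13,-9,11)=11, clip(2,-9,11)=2, clip(2,-9,11)=2 -> [0, 0, 0, 11, 11, 2, 2]

Answer: 0 0 0 11 11 2 2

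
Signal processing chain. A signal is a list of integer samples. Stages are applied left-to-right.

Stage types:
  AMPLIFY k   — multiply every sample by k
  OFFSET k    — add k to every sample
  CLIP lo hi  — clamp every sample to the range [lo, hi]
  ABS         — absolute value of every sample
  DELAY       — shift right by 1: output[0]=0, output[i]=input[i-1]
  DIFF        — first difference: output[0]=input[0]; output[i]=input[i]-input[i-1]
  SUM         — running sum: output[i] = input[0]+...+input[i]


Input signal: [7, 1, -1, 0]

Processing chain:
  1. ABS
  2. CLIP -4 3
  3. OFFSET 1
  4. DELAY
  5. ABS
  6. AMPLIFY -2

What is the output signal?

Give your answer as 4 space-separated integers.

Answer: 0 -8 -4 -4

Derivation:
Input: [7, 1, -1, 0]
Stage 1 (ABS): |7|=7, |1|=1, |-1|=1, |0|=0 -> [7, 1, 1, 0]
Stage 2 (CLIP -4 3): clip(7,-4,3)=3, clip(1,-4,3)=1, clip(1,-4,3)=1, clip(0,-4,3)=0 -> [3, 1, 1, 0]
Stage 3 (OFFSET 1): 3+1=4, 1+1=2, 1+1=2, 0+1=1 -> [4, 2, 2, 1]
Stage 4 (DELAY): [0, 4, 2, 2] = [0, 4, 2, 2] -> [0, 4, 2, 2]
Stage 5 (ABS): |0|=0, |4|=4, |2|=2, |2|=2 -> [0, 4, 2, 2]
Stage 6 (AMPLIFY -2): 0*-2=0, 4*-2=-8, 2*-2=-4, 2*-2=-4 -> [0, -8, -4, -4]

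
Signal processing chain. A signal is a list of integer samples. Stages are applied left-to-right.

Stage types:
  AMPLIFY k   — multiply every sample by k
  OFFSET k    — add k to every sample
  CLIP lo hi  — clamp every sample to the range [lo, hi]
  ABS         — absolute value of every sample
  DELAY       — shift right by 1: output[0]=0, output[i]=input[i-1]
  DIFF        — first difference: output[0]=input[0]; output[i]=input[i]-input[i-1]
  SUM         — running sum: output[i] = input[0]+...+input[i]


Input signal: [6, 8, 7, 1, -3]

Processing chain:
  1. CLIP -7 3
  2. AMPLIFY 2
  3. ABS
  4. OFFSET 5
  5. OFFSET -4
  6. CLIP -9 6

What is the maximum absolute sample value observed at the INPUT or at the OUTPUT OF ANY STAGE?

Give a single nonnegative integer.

Answer: 11

Derivation:
Input: [6, 8, 7, 1, -3] (max |s|=8)
Stage 1 (CLIP -7 3): clip(6,-7,3)=3, clip(8,-7,3)=3, clip(7,-7,3)=3, clip(1,-7,3)=1, clip(-3,-7,3)=-3 -> [3, 3, 3, 1, -3] (max |s|=3)
Stage 2 (AMPLIFY 2): 3*2=6, 3*2=6, 3*2=6, 1*2=2, -3*2=-6 -> [6, 6, 6, 2, -6] (max |s|=6)
Stage 3 (ABS): |6|=6, |6|=6, |6|=6, |2|=2, |-6|=6 -> [6, 6, 6, 2, 6] (max |s|=6)
Stage 4 (OFFSET 5): 6+5=11, 6+5=11, 6+5=11, 2+5=7, 6+5=11 -> [11, 11, 11, 7, 11] (max |s|=11)
Stage 5 (OFFSET -4): 11+-4=7, 11+-4=7, 11+-4=7, 7+-4=3, 11+-4=7 -> [7, 7, 7, 3, 7] (max |s|=7)
Stage 6 (CLIP -9 6): clip(7,-9,6)=6, clip(7,-9,6)=6, clip(7,-9,6)=6, clip(3,-9,6)=3, clip(7,-9,6)=6 -> [6, 6, 6, 3, 6] (max |s|=6)
Overall max amplitude: 11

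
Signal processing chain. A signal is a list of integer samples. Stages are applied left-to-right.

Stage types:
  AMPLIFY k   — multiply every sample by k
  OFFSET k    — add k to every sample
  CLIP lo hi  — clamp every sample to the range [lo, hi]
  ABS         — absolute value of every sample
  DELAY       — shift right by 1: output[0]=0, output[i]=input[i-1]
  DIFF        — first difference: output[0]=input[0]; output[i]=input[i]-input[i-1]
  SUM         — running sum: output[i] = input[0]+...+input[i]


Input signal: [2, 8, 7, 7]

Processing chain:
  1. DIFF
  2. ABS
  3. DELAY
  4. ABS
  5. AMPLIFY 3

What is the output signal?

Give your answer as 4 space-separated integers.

Answer: 0 6 18 3

Derivation:
Input: [2, 8, 7, 7]
Stage 1 (DIFF): s[0]=2, 8-2=6, 7-8=-1, 7-7=0 -> [2, 6, -1, 0]
Stage 2 (ABS): |2|=2, |6|=6, |-1|=1, |0|=0 -> [2, 6, 1, 0]
Stage 3 (DELAY): [0, 2, 6, 1] = [0, 2, 6, 1] -> [0, 2, 6, 1]
Stage 4 (ABS): |0|=0, |2|=2, |6|=6, |1|=1 -> [0, 2, 6, 1]
Stage 5 (AMPLIFY 3): 0*3=0, 2*3=6, 6*3=18, 1*3=3 -> [0, 6, 18, 3]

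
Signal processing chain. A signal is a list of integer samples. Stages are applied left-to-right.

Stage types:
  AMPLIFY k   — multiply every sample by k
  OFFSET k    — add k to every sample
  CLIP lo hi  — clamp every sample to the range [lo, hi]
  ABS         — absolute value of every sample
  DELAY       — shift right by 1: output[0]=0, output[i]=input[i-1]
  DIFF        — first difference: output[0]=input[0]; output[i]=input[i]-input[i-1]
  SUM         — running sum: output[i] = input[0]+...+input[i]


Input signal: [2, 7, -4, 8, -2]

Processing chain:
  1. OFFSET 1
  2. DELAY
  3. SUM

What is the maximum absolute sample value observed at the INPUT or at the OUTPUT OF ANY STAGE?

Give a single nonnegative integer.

Input: [2, 7, -4, 8, -2] (max |s|=8)
Stage 1 (OFFSET 1): 2+1=3, 7+1=8, -4+1=-3, 8+1=9, -2+1=-1 -> [3, 8, -3, 9, -1] (max |s|=9)
Stage 2 (DELAY): [0, 3, 8, -3, 9] = [0, 3, 8, -3, 9] -> [0, 3, 8, -3, 9] (max |s|=9)
Stage 3 (SUM): sum[0..0]=0, sum[0..1]=3, sum[0..2]=11, sum[0..3]=8, sum[0..4]=17 -> [0, 3, 11, 8, 17] (max |s|=17)
Overall max amplitude: 17

Answer: 17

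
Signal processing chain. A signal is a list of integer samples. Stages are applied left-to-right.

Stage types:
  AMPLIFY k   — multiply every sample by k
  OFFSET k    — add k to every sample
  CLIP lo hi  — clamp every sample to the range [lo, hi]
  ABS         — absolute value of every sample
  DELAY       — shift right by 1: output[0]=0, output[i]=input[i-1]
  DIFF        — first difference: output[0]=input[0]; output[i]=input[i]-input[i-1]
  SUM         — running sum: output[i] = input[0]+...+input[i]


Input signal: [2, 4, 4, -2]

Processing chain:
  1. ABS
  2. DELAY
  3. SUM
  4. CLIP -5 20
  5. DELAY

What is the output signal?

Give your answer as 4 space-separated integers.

Answer: 0 0 2 6

Derivation:
Input: [2, 4, 4, -2]
Stage 1 (ABS): |2|=2, |4|=4, |4|=4, |-2|=2 -> [2, 4, 4, 2]
Stage 2 (DELAY): [0, 2, 4, 4] = [0, 2, 4, 4] -> [0, 2, 4, 4]
Stage 3 (SUM): sum[0..0]=0, sum[0..1]=2, sum[0..2]=6, sum[0..3]=10 -> [0, 2, 6, 10]
Stage 4 (CLIP -5 20): clip(0,-5,20)=0, clip(2,-5,20)=2, clip(6,-5,20)=6, clip(10,-5,20)=10 -> [0, 2, 6, 10]
Stage 5 (DELAY): [0, 0, 2, 6] = [0, 0, 2, 6] -> [0, 0, 2, 6]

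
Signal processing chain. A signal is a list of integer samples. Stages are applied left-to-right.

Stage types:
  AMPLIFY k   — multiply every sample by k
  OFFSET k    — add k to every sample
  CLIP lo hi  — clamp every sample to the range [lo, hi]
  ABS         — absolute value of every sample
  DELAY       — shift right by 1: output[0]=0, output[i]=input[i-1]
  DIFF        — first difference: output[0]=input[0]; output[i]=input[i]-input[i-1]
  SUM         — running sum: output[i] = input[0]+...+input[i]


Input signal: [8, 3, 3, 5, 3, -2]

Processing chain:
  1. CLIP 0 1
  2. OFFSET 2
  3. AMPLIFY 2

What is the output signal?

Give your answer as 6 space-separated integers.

Input: [8, 3, 3, 5, 3, -2]
Stage 1 (CLIP 0 1): clip(8,0,1)=1, clip(3,0,1)=1, clip(3,0,1)=1, clip(5,0,1)=1, clip(3,0,1)=1, clip(-2,0,1)=0 -> [1, 1, 1, 1, 1, 0]
Stage 2 (OFFSET 2): 1+2=3, 1+2=3, 1+2=3, 1+2=3, 1+2=3, 0+2=2 -> [3, 3, 3, 3, 3, 2]
Stage 3 (AMPLIFY 2): 3*2=6, 3*2=6, 3*2=6, 3*2=6, 3*2=6, 2*2=4 -> [6, 6, 6, 6, 6, 4]

Answer: 6 6 6 6 6 4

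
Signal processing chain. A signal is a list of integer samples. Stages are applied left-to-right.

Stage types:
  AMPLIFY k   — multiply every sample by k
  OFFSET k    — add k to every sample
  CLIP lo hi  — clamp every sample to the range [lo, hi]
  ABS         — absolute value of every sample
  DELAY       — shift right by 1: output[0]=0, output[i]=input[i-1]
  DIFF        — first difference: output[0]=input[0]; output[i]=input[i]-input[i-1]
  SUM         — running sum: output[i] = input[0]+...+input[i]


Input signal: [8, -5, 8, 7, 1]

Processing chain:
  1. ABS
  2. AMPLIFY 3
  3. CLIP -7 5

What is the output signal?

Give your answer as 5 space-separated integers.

Input: [8, -5, 8, 7, 1]
Stage 1 (ABS): |8|=8, |-5|=5, |8|=8, |7|=7, |1|=1 -> [8, 5, 8, 7, 1]
Stage 2 (AMPLIFY 3): 8*3=24, 5*3=15, 8*3=24, 7*3=21, 1*3=3 -> [24, 15, 24, 21, 3]
Stage 3 (CLIP -7 5): clip(24,-7,5)=5, clip(15,-7,5)=5, clip(24,-7,5)=5, clip(21,-7,5)=5, clip(3,-7,5)=3 -> [5, 5, 5, 5, 3]

Answer: 5 5 5 5 3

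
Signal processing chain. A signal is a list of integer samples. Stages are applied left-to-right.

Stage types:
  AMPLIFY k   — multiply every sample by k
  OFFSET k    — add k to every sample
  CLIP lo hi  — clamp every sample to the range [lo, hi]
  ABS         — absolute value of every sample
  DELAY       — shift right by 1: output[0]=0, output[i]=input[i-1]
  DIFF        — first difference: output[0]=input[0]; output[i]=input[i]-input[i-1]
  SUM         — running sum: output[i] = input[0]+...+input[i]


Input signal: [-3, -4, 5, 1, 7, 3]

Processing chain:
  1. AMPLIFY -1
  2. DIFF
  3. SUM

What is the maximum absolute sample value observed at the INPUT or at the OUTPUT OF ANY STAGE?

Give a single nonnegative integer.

Answer: 9

Derivation:
Input: [-3, -4, 5, 1, 7, 3] (max |s|=7)
Stage 1 (AMPLIFY -1): -3*-1=3, -4*-1=4, 5*-1=-5, 1*-1=-1, 7*-1=-7, 3*-1=-3 -> [3, 4, -5, -1, -7, -3] (max |s|=7)
Stage 2 (DIFF): s[0]=3, 4-3=1, -5-4=-9, -1--5=4, -7--1=-6, -3--7=4 -> [3, 1, -9, 4, -6, 4] (max |s|=9)
Stage 3 (SUM): sum[0..0]=3, sum[0..1]=4, sum[0..2]=-5, sum[0..3]=-1, sum[0..4]=-7, sum[0..5]=-3 -> [3, 4, -5, -1, -7, -3] (max |s|=7)
Overall max amplitude: 9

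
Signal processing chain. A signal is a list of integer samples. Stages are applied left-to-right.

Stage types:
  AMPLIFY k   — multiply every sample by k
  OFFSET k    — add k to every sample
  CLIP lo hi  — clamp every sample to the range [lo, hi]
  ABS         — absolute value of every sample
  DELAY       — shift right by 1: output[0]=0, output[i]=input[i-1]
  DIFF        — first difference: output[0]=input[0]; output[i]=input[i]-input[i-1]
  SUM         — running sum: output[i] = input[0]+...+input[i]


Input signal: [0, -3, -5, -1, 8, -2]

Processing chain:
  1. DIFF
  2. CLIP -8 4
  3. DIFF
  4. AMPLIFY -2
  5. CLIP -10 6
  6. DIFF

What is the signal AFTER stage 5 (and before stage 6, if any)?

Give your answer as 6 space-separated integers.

Answer: 0 6 -2 -10 0 6

Derivation:
Input: [0, -3, -5, -1, 8, -2]
Stage 1 (DIFF): s[0]=0, -3-0=-3, -5--3=-2, -1--5=4, 8--1=9, -2-8=-10 -> [0, -3, -2, 4, 9, -10]
Stage 2 (CLIP -8 4): clip(0,-8,4)=0, clip(-3,-8,4)=-3, clip(-2,-8,4)=-2, clip(4,-8,4)=4, clip(9,-8,4)=4, clip(-10,-8,4)=-8 -> [0, -3, -2, 4, 4, -8]
Stage 3 (DIFF): s[0]=0, -3-0=-3, -2--3=1, 4--2=6, 4-4=0, -8-4=-12 -> [0, -3, 1, 6, 0, -12]
Stage 4 (AMPLIFY -2): 0*-2=0, -3*-2=6, 1*-2=-2, 6*-2=-12, 0*-2=0, -12*-2=24 -> [0, 6, -2, -12, 0, 24]
Stage 5 (CLIP -10 6): clip(0,-10,6)=0, clip(6,-10,6)=6, clip(-2,-10,6)=-2, clip(-12,-10,6)=-10, clip(0,-10,6)=0, clip(24,-10,6)=6 -> [0, 6, -2, -10, 0, 6]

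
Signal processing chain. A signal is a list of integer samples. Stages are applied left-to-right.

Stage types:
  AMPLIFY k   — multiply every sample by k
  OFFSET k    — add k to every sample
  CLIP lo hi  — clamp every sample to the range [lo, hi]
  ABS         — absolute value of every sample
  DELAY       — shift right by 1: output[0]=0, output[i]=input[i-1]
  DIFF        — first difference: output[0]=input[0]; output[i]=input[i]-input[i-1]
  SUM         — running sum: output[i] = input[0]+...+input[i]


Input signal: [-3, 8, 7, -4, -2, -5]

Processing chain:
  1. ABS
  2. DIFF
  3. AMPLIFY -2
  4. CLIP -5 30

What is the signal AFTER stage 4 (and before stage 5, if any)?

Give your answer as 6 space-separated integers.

Answer: -5 -5 2 6 4 -5

Derivation:
Input: [-3, 8, 7, -4, -2, -5]
Stage 1 (ABS): |-3|=3, |8|=8, |7|=7, |-4|=4, |-2|=2, |-5|=5 -> [3, 8, 7, 4, 2, 5]
Stage 2 (DIFF): s[0]=3, 8-3=5, 7-8=-1, 4-7=-3, 2-4=-2, 5-2=3 -> [3, 5, -1, -3, -2, 3]
Stage 3 (AMPLIFY -2): 3*-2=-6, 5*-2=-10, -1*-2=2, -3*-2=6, -2*-2=4, 3*-2=-6 -> [-6, -10, 2, 6, 4, -6]
Stage 4 (CLIP -5 30): clip(-6,-5,30)=-5, clip(-10,-5,30)=-5, clip(2,-5,30)=2, clip(6,-5,30)=6, clip(4,-5,30)=4, clip(-6,-5,30)=-5 -> [-5, -5, 2, 6, 4, -5]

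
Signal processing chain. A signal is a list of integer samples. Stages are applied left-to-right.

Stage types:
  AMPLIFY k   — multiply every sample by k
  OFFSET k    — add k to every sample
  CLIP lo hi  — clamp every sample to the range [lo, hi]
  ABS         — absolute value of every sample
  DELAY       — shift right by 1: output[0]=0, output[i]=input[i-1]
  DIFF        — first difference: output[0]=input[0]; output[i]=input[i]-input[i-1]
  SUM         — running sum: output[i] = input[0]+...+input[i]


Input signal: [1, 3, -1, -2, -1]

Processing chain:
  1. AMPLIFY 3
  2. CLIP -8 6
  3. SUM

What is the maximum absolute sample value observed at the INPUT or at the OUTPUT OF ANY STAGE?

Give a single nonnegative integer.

Answer: 9

Derivation:
Input: [1, 3, -1, -2, -1] (max |s|=3)
Stage 1 (AMPLIFY 3): 1*3=3, 3*3=9, -1*3=-3, -2*3=-6, -1*3=-3 -> [3, 9, -3, -6, -3] (max |s|=9)
Stage 2 (CLIP -8 6): clip(3,-8,6)=3, clip(9,-8,6)=6, clip(-3,-8,6)=-3, clip(-6,-8,6)=-6, clip(-3,-8,6)=-3 -> [3, 6, -3, -6, -3] (max |s|=6)
Stage 3 (SUM): sum[0..0]=3, sum[0..1]=9, sum[0..2]=6, sum[0..3]=0, sum[0..4]=-3 -> [3, 9, 6, 0, -3] (max |s|=9)
Overall max amplitude: 9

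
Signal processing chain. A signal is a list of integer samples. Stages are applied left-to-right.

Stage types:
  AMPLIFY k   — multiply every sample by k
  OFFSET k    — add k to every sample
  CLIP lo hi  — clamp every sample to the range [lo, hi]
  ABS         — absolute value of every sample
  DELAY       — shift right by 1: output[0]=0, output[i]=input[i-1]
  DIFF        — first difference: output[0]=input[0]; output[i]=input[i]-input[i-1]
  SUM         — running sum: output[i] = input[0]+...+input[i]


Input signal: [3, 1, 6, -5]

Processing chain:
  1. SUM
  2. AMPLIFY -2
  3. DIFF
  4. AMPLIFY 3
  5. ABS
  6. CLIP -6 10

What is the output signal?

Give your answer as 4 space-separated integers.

Answer: 10 6 10 10

Derivation:
Input: [3, 1, 6, -5]
Stage 1 (SUM): sum[0..0]=3, sum[0..1]=4, sum[0..2]=10, sum[0..3]=5 -> [3, 4, 10, 5]
Stage 2 (AMPLIFY -2): 3*-2=-6, 4*-2=-8, 10*-2=-20, 5*-2=-10 -> [-6, -8, -20, -10]
Stage 3 (DIFF): s[0]=-6, -8--6=-2, -20--8=-12, -10--20=10 -> [-6, -2, -12, 10]
Stage 4 (AMPLIFY 3): -6*3=-18, -2*3=-6, -12*3=-36, 10*3=30 -> [-18, -6, -36, 30]
Stage 5 (ABS): |-18|=18, |-6|=6, |-36|=36, |30|=30 -> [18, 6, 36, 30]
Stage 6 (CLIP -6 10): clip(18,-6,10)=10, clip(6,-6,10)=6, clip(36,-6,10)=10, clip(30,-6,10)=10 -> [10, 6, 10, 10]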